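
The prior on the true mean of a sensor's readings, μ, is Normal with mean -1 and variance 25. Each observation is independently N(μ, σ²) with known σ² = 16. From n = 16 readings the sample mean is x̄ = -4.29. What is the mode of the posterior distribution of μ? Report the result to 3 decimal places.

n = 16, x̄ = -4.29.
For a Normal prior and Normal likelihood with known variance, the posterior is Normal; its mode equals its mean, the precision-weighted average.
Prior precision 1/σ₀² = 1/25 = 0.04; data precision n/σ² = 16/16 = 1.
μ̂ = (0.04·(-1) + 1·(-4.29)) / (0.04 + 1) = (-4.33)/1.04 = -433/104 ≈ -4.163.

μ̂_MAP = -4.163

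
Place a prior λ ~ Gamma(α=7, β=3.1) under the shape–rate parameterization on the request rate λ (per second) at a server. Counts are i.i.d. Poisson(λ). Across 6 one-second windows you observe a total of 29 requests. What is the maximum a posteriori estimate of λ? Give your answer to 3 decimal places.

λ̂_MAP = 3.846

Σxᵢ = 29, n = 6.
Posterior ∝ λ^6e^(−3.1λ) · λ^29e^(−6λ) = λ^35e^(−9.1λ), i.e. Gamma(shape=36, rate=9.1).
The mode of a Gamma(a, b) with a ≥ 1 (shape–rate) is (a−1)/b = 35/9.1 ≈ 3.846.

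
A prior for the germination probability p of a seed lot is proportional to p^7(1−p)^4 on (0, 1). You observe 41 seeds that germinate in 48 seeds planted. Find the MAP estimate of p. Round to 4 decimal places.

The prior density ∝ p^7(1−p)^4 is the kernel of Beta(8, 5).
Data: 41 successes in 48 trials. The binomial likelihood contributes p^41(1−p)^7, so the posterior is Beta(8+41, 5+7) = Beta(49, 12).
For Beta(a, b) with a, b > 1 the mode is (a−1)/(a+b−2) = 48/59 ≈ 0.8136.

p̂_MAP = 0.8136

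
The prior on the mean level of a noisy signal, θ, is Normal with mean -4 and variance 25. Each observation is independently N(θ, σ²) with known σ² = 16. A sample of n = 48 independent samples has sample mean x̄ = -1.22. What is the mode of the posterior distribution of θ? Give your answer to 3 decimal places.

n = 48, x̄ = -1.22.
For a Normal prior and Normal likelihood with known variance, the posterior is Normal; its mode equals its mean, the precision-weighted average.
Prior precision 1/σ₀² = 1/25 = 0.04; data precision n/σ² = 48/16 = 3.
θ̂ = (0.04·(-4) + 3·(-1.22)) / (0.04 + 3) = (-3.82)/3.04 = -191/152 ≈ -1.257.

θ̂_MAP = -1.257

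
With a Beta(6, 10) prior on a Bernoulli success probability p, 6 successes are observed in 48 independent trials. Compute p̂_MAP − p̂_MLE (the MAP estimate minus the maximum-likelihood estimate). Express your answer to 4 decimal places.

MAP − MLE = 0.0524

Posterior is Beta(12, 52); MAP = (12−1)/(64−2) = 11/62 ≈ 0.17742.
MLE ignores the prior: p̂_MLE = k/n = 6/48 ≈ 0.12500.
Difference = 11/62 − 6/48 = 13/248 ≈ 0.0524.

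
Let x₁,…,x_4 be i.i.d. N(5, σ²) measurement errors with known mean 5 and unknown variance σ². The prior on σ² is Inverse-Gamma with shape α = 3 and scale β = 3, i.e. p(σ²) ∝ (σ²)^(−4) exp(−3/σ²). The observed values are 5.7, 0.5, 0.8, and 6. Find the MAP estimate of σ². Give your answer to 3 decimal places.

σ̂²_MAP = 3.782

Sum of squared deviations about the known mean: SS = (5.7−5)² + (0.5−5)² + (0.8−5)² + (6−5)² = 39.38.
The Normal likelihood contributes (σ²)^(−n/2) exp(−SS/(2σ²)), so the posterior is Inverse-Gamma(α + n/2, β + SS/2) = Inverse-Gamma(5, 22.69).
The mode of Inverse-Gamma(a, b) is b/(a+1) = 22.69/6 ≈ 3.782.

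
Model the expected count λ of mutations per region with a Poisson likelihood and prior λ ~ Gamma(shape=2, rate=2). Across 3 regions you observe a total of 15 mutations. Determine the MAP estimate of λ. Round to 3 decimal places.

Σxᵢ = 15, n = 3.
Posterior ∝ λe^(−2λ) · λ^15e^(−3λ) = λ^16e^(−5λ), i.e. Gamma(shape=17, rate=5).
The mode of a Gamma(a, b) with a ≥ 1 (shape–rate) is (a−1)/b = 16/5 ≈ 3.200.

λ̂_MAP = 3.200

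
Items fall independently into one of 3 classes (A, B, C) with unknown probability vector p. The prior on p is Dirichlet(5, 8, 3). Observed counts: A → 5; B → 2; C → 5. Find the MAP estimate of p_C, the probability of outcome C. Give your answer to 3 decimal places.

The posterior is Dirichlet(αᵢ + nᵢ) = Dirichlet(10, 10, 8).
For a Dirichlet(a₁,…,a_K) with all aᵢ > 1, the mode has j-th component (aⱼ − 1)/(Σaᵢ − K).
Here Σaᵢ = 28 and K = 3, so p_C = (8 − 1)/(28 − 3) = 7/25 ≈ 0.280.

MAP estimate of p_C = 0.280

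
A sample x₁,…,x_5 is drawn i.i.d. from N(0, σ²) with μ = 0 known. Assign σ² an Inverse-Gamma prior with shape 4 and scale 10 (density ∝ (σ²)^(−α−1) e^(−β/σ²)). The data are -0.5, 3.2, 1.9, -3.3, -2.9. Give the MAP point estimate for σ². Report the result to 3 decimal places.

Sum of squared deviations about the known mean: SS = (-0.5−0)² + (3.2−0)² + (1.9−0)² + (-3.3−0)² + (-2.9−0)² = 33.4.
The Normal likelihood contributes (σ²)^(−n/2) exp(−SS/(2σ²)), so the posterior is Inverse-Gamma(α + n/2, β + SS/2) = Inverse-Gamma(6.5, 26.7).
The mode of Inverse-Gamma(a, b) is b/(a+1) = 26.7/7.5 ≈ 3.560.

σ̂²_MAP = 3.560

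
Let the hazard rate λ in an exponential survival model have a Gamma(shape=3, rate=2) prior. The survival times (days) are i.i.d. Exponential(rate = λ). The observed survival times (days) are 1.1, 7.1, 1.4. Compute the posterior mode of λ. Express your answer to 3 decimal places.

λ̂_MAP = 0.431

The Exponential(rate=λ) likelihood is ∝ λ^n e^(−λΣtᵢ). Here n = 3 and Σtᵢ = 1.1 + 7.1 + 1.4 = 9.6.
Posterior ∝ λ^2e^(−2λ) · λ^3e^(−9.6λ) = λ^5e^(−11.6λ), i.e. Gamma(6, 11.6).
Mode = (a−1)/b = 5/11.6 ≈ 0.431.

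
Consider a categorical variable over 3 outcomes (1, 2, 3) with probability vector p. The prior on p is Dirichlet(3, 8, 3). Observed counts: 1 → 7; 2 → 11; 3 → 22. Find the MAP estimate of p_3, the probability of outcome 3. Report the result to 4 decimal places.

MAP estimate: 0.4706

The posterior is Dirichlet(αᵢ + nᵢ) = Dirichlet(10, 19, 25).
For a Dirichlet(a₁,…,a_K) with all aᵢ > 1, the mode has j-th component (aⱼ − 1)/(Σaᵢ − K).
Here Σaᵢ = 54 and K = 3, so p_3 = (25 − 1)/(54 − 3) = 24/51 ≈ 0.4706.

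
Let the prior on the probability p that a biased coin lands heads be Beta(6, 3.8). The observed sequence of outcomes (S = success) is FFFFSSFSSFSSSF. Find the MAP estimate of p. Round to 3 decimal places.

p̂_MAP = 0.550

Prior: Beta(6, 3.8).
Data: 7 successes in 14 trials (from the sequence). The binomial likelihood contributes p^7(1−p)^7, so the posterior is Beta(6+7, 3.8+7) = Beta(13, 10.8).
For Beta(a, b) with a, b > 1 the mode is (a−1)/(a+b−2) = 12/21.8 ≈ 0.550.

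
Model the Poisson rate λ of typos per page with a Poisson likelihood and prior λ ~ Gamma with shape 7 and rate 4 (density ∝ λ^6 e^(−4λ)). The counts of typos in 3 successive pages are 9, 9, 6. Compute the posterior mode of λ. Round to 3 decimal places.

λ̂_MAP = 4.286

Σxᵢ = 9+9+6 = 24, with n = 3.
Posterior ∝ λ^6e^(−4λ) · λ^24e^(−3λ) = λ^30e^(−7λ), i.e. Gamma(shape=31, rate=7).
The mode of a Gamma(a, b) with a ≥ 1 (shape–rate) is (a−1)/b = 30/7 ≈ 4.286.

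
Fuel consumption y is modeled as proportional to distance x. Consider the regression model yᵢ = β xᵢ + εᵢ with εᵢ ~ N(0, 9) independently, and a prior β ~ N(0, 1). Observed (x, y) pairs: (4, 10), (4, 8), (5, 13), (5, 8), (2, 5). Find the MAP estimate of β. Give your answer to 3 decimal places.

log p(β | y) = −Σ(yᵢ − βxᵢ)²/(2·9) − β²/(2·1) + const.
Setting the derivative to zero: Σxᵢ(yᵢ − βxᵢ)/9 − β/1 = 0, so β = Σxᵢyᵢ / (Σxᵢ² + σ²/τ²).
Σxᵢyᵢ = 4·10 + 4·8 + 5·13 + 5·8 + 2·5 = 187; Σxᵢ² = 86; σ²/τ² = 9.
β̂_MAP = 187 / (86 + 9) = 187/95 ≈ 1.968.

β̂_MAP = 1.968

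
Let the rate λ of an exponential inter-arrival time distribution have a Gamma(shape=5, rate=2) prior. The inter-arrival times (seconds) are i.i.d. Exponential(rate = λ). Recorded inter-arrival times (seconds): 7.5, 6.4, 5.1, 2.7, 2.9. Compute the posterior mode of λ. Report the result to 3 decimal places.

λ̂_MAP = 0.338

The Exponential(rate=λ) likelihood is ∝ λ^n e^(−λΣtᵢ). Here n = 5 and Σtᵢ = 7.5 + 6.4 + 5.1 + 2.7 + 2.9 = 24.6.
Posterior ∝ λ^4e^(−2λ) · λ^5e^(−24.6λ) = λ^9e^(−26.6λ), i.e. Gamma(10, 26.6).
Mode = (a−1)/b = 9/26.6 ≈ 0.338.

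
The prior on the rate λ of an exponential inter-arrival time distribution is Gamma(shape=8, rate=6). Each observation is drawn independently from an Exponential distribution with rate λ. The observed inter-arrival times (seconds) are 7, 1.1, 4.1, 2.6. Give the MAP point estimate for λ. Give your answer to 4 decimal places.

λ̂_MAP = 0.5288

The Exponential(rate=λ) likelihood is ∝ λ^n e^(−λΣtᵢ). Here n = 4 and Σtᵢ = 7 + 1.1 + 4.1 + 2.6 = 14.8.
Posterior ∝ λ^7e^(−6λ) · λ^4e^(−14.8λ) = λ^11e^(−20.8λ), i.e. Gamma(12, 20.8).
Mode = (a−1)/b = 11/20.8 ≈ 0.5288.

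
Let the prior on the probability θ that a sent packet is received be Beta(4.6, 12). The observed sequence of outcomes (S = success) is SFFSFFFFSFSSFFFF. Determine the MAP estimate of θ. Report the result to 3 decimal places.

θ̂_MAP = 0.281

Prior: Beta(4.6, 12).
Data: 5 successes in 16 trials (from the sequence). The binomial likelihood contributes θ^5(1−θ)^11, so the posterior is Beta(4.6+5, 12+11) = Beta(9.6, 23).
For Beta(a, b) with a, b > 1 the mode is (a−1)/(a+b−2) = 8.6/30.6 ≈ 0.281.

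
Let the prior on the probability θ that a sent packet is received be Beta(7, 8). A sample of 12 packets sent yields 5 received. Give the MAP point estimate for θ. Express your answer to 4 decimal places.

Prior: Beta(7, 8).
Data: 5 successes in 12 trials. The binomial likelihood contributes θ^5(1−θ)^7, so the posterior is Beta(7+5, 8+7) = Beta(12, 15).
For Beta(a, b) with a, b > 1 the mode is (a−1)/(a+b−2) = 11/25 ≈ 0.4400.

θ̂_MAP = 0.4400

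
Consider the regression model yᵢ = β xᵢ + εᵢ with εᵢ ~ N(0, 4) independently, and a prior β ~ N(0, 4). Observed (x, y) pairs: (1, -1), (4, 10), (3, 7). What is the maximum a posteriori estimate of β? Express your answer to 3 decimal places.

β̂_MAP = 2.222

log p(β | y) = −Σ(yᵢ − βxᵢ)²/(2·4) − β²/(2·4) + const.
Setting the derivative to zero: Σxᵢ(yᵢ − βxᵢ)/4 − β/4 = 0, so β = Σxᵢyᵢ / (Σxᵢ² + σ²/τ²).
Σxᵢyᵢ = 1·(-1) + 4·10 + 3·7 = 60; Σxᵢ² = 26; σ²/τ² = 1.
β̂_MAP = 60 / (26 + 1) = 60/27 ≈ 2.222.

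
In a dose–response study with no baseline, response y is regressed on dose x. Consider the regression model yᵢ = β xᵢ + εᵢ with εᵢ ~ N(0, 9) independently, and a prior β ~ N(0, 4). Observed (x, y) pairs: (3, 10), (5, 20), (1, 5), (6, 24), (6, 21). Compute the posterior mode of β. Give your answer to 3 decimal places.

β̂_MAP = 3.707

log p(β | y) = −Σ(yᵢ − βxᵢ)²/(2·9) − β²/(2·4) + const.
Setting the derivative to zero: Σxᵢ(yᵢ − βxᵢ)/9 − β/4 = 0, so β = Σxᵢyᵢ / (Σxᵢ² + σ²/τ²).
Σxᵢyᵢ = 3·10 + 5·20 + 1·5 + 6·24 + 6·21 = 405; Σxᵢ² = 107; σ²/τ² = 2.25.
β̂_MAP = 405 / (107 + 2.25) = 405/109.25 ≈ 3.707.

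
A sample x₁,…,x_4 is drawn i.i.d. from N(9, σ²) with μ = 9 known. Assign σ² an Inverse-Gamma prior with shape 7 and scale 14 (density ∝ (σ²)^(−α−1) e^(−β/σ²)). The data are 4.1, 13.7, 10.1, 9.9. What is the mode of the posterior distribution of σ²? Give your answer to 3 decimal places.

Sum of squared deviations about the known mean: SS = (4.1−9)² + (13.7−9)² + (10.1−9)² + (9.9−9)² = 48.12.
The Normal likelihood contributes (σ²)^(−n/2) exp(−SS/(2σ²)), so the posterior is Inverse-Gamma(α + n/2, β + SS/2) = Inverse-Gamma(9, 38.06).
The mode of Inverse-Gamma(a, b) is b/(a+1) = 38.06/10 ≈ 3.806.

σ̂²_MAP = 3.806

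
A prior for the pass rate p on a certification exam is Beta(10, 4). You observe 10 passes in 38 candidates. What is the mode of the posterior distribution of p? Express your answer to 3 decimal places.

Prior: Beta(10, 4).
Data: 10 successes in 38 trials. The binomial likelihood contributes p^10(1−p)^28, so the posterior is Beta(10+10, 4+28) = Beta(20, 32).
For Beta(a, b) with a, b > 1 the mode is (a−1)/(a+b−2) = 19/50 ≈ 0.380.

p̂_MAP = 0.380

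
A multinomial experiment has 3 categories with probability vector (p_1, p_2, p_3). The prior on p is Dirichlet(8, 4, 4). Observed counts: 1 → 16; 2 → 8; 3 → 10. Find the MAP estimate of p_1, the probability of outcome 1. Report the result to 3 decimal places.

MAP estimate: 0.489

The posterior is Dirichlet(αᵢ + nᵢ) = Dirichlet(24, 12, 14).
For a Dirichlet(a₁,…,a_K) with all aᵢ > 1, the mode has j-th component (aⱼ − 1)/(Σaᵢ − K).
Here Σaᵢ = 50 and K = 3, so p_1 = (24 − 1)/(50 − 3) = 23/47 ≈ 0.489.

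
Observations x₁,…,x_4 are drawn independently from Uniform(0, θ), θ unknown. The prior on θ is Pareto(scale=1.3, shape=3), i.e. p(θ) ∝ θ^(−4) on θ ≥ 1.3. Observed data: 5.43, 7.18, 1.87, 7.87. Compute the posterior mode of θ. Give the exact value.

The Uniform(0, θ) likelihood is θ^(−n) for θ ≥ max(xᵢ), zero otherwise. Here max(xᵢ) = 7.87.
Posterior ∝ θ^(−4) · θ^(−4) = θ^(−8) on θ ≥ max(1.3, 7.87) = 7.87.
This density is strictly decreasing in θ, so the posterior mode lies at the lower boundary of the support.

θ̂_MAP = 7.87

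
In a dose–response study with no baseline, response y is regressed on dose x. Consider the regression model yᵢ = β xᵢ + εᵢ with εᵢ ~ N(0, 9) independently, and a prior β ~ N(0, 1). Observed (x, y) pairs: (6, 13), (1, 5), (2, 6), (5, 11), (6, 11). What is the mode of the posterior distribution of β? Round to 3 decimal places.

log p(β | y) = −Σ(yᵢ − βxᵢ)²/(2·9) − β²/(2·1) + const.
Setting the derivative to zero: Σxᵢ(yᵢ − βxᵢ)/9 − β/1 = 0, so β = Σxᵢyᵢ / (Σxᵢ² + σ²/τ²).
Σxᵢyᵢ = 6·13 + 1·5 + 2·6 + 5·11 + 6·11 = 216; Σxᵢ² = 102; σ²/τ² = 9.
β̂_MAP = 216 / (102 + 9) = 216/111 ≈ 1.946.

β̂_MAP = 1.946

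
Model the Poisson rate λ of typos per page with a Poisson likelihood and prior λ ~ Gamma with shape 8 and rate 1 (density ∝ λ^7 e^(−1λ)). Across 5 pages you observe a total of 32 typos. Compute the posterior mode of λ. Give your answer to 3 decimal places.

λ̂_MAP = 6.500

Σxᵢ = 32, n = 5.
Posterior ∝ λ^7e^(−1λ) · λ^32e^(−5λ) = λ^39e^(−6λ), i.e. Gamma(shape=40, rate=6).
The mode of a Gamma(a, b) with a ≥ 1 (shape–rate) is (a−1)/b = 39/6 ≈ 6.500.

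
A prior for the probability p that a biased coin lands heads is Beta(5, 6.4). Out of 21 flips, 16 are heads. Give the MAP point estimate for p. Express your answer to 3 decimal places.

p̂_MAP = 0.658

Prior: Beta(5, 6.4).
Data: 16 successes in 21 trials. The binomial likelihood contributes p^16(1−p)^5, so the posterior is Beta(5+16, 6.4+5) = Beta(21, 11.4).
For Beta(a, b) with a, b > 1 the mode is (a−1)/(a+b−2) = 20/30.4 ≈ 0.658.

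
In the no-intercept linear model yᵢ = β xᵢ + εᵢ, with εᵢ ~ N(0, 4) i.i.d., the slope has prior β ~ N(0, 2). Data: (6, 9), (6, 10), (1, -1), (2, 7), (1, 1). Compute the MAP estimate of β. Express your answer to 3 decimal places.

log p(β | y) = −Σ(yᵢ − βxᵢ)²/(2·4) − β²/(2·2) + const.
Setting the derivative to zero: Σxᵢ(yᵢ − βxᵢ)/4 − β/2 = 0, so β = Σxᵢyᵢ / (Σxᵢ² + σ²/τ²).
Σxᵢyᵢ = 6·9 + 6·10 + 1·(-1) + 2·7 + 1·1 = 128; Σxᵢ² = 78; σ²/τ² = 2.
β̂_MAP = 128 / (78 + 2) = 128/80 ≈ 1.600.

β̂_MAP = 1.600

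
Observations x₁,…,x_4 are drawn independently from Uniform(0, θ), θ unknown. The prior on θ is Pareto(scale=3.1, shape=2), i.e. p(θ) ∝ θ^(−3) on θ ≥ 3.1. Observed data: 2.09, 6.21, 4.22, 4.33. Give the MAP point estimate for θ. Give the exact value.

The Uniform(0, θ) likelihood is θ^(−n) for θ ≥ max(xᵢ), zero otherwise. Here max(xᵢ) = 6.21.
Posterior ∝ θ^(−3) · θ^(−4) = θ^(−7) on θ ≥ max(3.1, 6.21) = 6.21.
This density is strictly decreasing in θ, so the posterior mode lies at the lower boundary of the support.

θ̂_MAP = 6.21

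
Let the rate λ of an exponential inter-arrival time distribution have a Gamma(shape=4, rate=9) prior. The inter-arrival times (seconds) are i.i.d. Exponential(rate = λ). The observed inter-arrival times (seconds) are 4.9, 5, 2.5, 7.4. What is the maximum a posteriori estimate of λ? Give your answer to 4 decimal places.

The Exponential(rate=λ) likelihood is ∝ λ^n e^(−λΣtᵢ). Here n = 4 and Σtᵢ = 4.9 + 5 + 2.5 + 7.4 = 19.8.
Posterior ∝ λ^3e^(−9λ) · λ^4e^(−19.8λ) = λ^7e^(−28.8λ), i.e. Gamma(8, 28.8).
Mode = (a−1)/b = 7/28.8 ≈ 0.2431.

λ̂_MAP = 0.2431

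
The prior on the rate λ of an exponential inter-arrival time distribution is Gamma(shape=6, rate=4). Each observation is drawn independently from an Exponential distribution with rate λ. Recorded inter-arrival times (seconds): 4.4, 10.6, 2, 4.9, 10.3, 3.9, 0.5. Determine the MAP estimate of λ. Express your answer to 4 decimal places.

λ̂_MAP = 0.2956

The Exponential(rate=λ) likelihood is ∝ λ^n e^(−λΣtᵢ). Here n = 7 and Σtᵢ = 4.4 + 10.6 + 2 + 4.9 + 10.3 + 3.9 + 0.5 = 36.6.
Posterior ∝ λ^5e^(−4λ) · λ^7e^(−36.6λ) = λ^12e^(−40.6λ), i.e. Gamma(13, 40.6).
Mode = (a−1)/b = 12/40.6 ≈ 0.2956.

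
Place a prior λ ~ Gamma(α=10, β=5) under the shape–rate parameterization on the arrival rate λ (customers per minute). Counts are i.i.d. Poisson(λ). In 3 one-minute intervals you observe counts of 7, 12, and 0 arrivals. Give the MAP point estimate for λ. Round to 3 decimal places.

Σxᵢ = 7+12+0 = 19, with n = 3.
Posterior ∝ λ^9e^(−5λ) · λ^19e^(−3λ) = λ^28e^(−8λ), i.e. Gamma(shape=29, rate=8).
The mode of a Gamma(a, b) with a ≥ 1 (shape–rate) is (a−1)/b = 28/8 ≈ 3.500.

λ̂_MAP = 3.500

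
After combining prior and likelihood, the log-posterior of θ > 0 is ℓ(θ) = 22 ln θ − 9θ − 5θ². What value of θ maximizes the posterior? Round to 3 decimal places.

θ̂_MAP = 1.100

ℓ'(θ) = 22/θ − 9 − 10θ. Setting this to zero and multiplying by θ: 10θ² + 9θ − 22 = 0.
θ = (−9 + √(9² + 4·10·22)) / (2·10) = (−9 + √961) / 20 = (−9 + 31)/20 = 11/10.
ℓ''(θ) = −22/θ² − 10 < 0, confirming a maximum.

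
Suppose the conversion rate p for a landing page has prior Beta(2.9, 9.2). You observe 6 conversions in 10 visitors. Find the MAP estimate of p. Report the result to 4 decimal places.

p̂_MAP = 0.3930

Prior: Beta(2.9, 9.2).
Data: 6 successes in 10 trials. The binomial likelihood contributes p^6(1−p)^4, so the posterior is Beta(2.9+6, 9.2+4) = Beta(8.9, 13.2).
For Beta(a, b) with a, b > 1 the mode is (a−1)/(a+b−2) = 7.9/20.1 ≈ 0.3930.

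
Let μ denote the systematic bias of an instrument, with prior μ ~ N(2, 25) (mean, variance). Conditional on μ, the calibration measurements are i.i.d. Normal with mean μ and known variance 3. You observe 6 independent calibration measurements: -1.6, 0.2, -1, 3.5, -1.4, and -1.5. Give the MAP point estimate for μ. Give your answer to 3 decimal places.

μ̂_MAP = -0.255

n = 6; x̄ = ((-1.6) + 0.2 + (-1) + 3.5 + (-1.4) + (-1.5))/6 = -1.8/6 = -0.3.
For a Normal prior and Normal likelihood with known variance, the posterior is Normal; its mode equals its mean, the precision-weighted average.
Prior precision 1/σ₀² = 1/25 = 0.04; data precision n/σ² = 6/3 = 2.
μ̂ = (0.04·2 + 2·(-0.3)) / (0.04 + 2) = (-0.52)/2.04 = -13/51 ≈ -0.255.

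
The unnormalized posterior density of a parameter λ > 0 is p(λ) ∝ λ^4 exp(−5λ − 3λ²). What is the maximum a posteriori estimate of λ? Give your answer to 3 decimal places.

ℓ'(λ) = 4/λ − 5 − 6λ. Setting this to zero and multiplying by λ: 6λ² + 5λ − 4 = 0.
λ = (−5 + √(5² + 4·6·4)) / (2·6) = (−5 + √121) / 12 = (−5 + 11)/12 = 1/2.
ℓ''(λ) = −4/λ² − 6 < 0, confirming a maximum.

λ̂_MAP = 0.500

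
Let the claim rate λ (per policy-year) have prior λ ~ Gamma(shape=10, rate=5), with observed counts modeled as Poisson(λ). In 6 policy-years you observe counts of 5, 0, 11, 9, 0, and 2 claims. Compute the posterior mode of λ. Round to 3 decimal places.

λ̂_MAP = 3.273

Σxᵢ = 5+0+11+9+0+2 = 27, with n = 6.
Posterior ∝ λ^9e^(−5λ) · λ^27e^(−6λ) = λ^36e^(−11λ), i.e. Gamma(shape=37, rate=11).
The mode of a Gamma(a, b) with a ≥ 1 (shape–rate) is (a−1)/b = 36/11 ≈ 3.273.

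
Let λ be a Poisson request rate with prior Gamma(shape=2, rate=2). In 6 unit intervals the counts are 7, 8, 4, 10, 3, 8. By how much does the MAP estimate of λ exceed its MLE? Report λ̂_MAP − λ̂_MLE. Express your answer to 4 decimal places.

MAP − MLE = -1.5417

Σxᵢ = 40. Posterior is Gamma(42, 8); MAP = (42−1)/8 = 41/8 ≈ 5.12500.
MLE = x̄ = 40/6 ≈ 6.66667.
Difference = 41/8 − 40/6 = -37/24 ≈ -1.5417.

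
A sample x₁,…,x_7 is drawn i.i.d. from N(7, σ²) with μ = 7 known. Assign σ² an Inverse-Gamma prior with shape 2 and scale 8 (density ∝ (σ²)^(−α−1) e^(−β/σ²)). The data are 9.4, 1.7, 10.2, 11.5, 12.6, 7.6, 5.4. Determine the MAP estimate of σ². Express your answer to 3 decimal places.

Sum of squared deviations about the known mean: SS = (9.4−7)² + (1.7−7)² + (10.2−7)² + (11.5−7)² + (12.6−7)² + (7.6−7)² + (5.4−7)² = 98.62.
The Normal likelihood contributes (σ²)^(−n/2) exp(−SS/(2σ²)), so the posterior is Inverse-Gamma(α + n/2, β + SS/2) = Inverse-Gamma(5.5, 57.31).
The mode of Inverse-Gamma(a, b) is b/(a+1) = 57.31/6.5 ≈ 8.817.

σ̂²_MAP = 8.817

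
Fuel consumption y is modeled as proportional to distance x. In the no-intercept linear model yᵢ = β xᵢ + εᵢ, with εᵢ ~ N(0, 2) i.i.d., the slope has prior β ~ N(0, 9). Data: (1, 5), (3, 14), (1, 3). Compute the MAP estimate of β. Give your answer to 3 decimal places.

log p(β | y) = −Σ(yᵢ − βxᵢ)²/(2·2) − β²/(2·9) + const.
Setting the derivative to zero: Σxᵢ(yᵢ − βxᵢ)/2 − β/9 = 0, so β = Σxᵢyᵢ / (Σxᵢ² + σ²/τ²).
Σxᵢyᵢ = 1·5 + 3·14 + 1·3 = 50; Σxᵢ² = 11; σ²/τ² = 2/9.
β̂_MAP = 50 / (11 + 2/9) = 50/(101/9) = 450/101 ≈ 4.455.

β̂_MAP = 4.455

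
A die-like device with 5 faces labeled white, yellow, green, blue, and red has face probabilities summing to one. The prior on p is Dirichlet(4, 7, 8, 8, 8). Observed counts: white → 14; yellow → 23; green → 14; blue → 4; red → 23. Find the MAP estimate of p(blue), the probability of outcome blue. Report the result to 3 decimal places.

MAP estimate of p(blue) = 0.102

The posterior is Dirichlet(αᵢ + nᵢ) = Dirichlet(18, 30, 22, 12, 31).
For a Dirichlet(a₁,…,a_K) with all aᵢ > 1, the mode has j-th component (aⱼ − 1)/(Σaᵢ − K).
Here Σaᵢ = 113 and K = 5, so p(blue) = (12 − 1)/(113 − 5) = 11/108 ≈ 0.102.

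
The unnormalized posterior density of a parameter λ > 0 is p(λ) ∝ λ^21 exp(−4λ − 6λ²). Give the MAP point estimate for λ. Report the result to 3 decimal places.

ℓ'(λ) = 21/λ − 4 − 12λ. Setting this to zero and multiplying by λ: 12λ² + 4λ − 21 = 0.
λ = (−4 + √(4² + 4·12·21)) / (2·12) = (−4 + √1024) / 24 = (−4 + 32)/24 = 7/6.
ℓ''(λ) = −21/λ² − 12 < 0, confirming a maximum.

λ̂_MAP = 1.167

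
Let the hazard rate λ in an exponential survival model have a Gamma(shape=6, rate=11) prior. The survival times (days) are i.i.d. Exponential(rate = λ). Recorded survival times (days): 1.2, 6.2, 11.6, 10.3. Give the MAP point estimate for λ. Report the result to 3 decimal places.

The Exponential(rate=λ) likelihood is ∝ λ^n e^(−λΣtᵢ). Here n = 4 and Σtᵢ = 1.2 + 6.2 + 11.6 + 10.3 = 29.3.
Posterior ∝ λ^5e^(−11λ) · λ^4e^(−29.3λ) = λ^9e^(−40.3λ), i.e. Gamma(10, 40.3).
Mode = (a−1)/b = 9/40.3 ≈ 0.223.

λ̂_MAP = 0.223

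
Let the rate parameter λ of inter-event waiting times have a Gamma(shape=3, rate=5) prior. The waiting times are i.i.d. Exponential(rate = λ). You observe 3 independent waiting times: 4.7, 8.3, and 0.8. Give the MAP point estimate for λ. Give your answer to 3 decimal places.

The Exponential(rate=λ) likelihood is ∝ λ^n e^(−λΣtᵢ). Here n = 3 and Σtᵢ = 4.7 + 8.3 + 0.8 = 13.8.
Posterior ∝ λ^2e^(−5λ) · λ^3e^(−13.8λ) = λ^5e^(−18.8λ), i.e. Gamma(6, 18.8).
Mode = (a−1)/b = 5/18.8 ≈ 0.266.

λ̂_MAP = 0.266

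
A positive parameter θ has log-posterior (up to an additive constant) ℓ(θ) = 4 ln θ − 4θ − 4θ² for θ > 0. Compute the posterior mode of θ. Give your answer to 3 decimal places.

θ̂_MAP = 0.500

ℓ'(θ) = 4/θ − 4 − 8θ. Setting this to zero and multiplying by θ: 8θ² + 4θ − 4 = 0.
θ = (−4 + √(4² + 4·8·4)) / (2·8) = (−4 + √144) / 16 = (−4 + 12)/16 = 1/2.
ℓ''(θ) = −4/θ² − 8 < 0, confirming a maximum.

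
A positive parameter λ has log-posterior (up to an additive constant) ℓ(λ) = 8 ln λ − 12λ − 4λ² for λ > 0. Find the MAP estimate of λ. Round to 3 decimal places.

ℓ'(λ) = 8/λ − 12 − 8λ. Setting this to zero and multiplying by λ: 8λ² + 12λ − 8 = 0.
λ = (−12 + √(12² + 4·8·8)) / (2·8) = (−12 + √400) / 16 = (−12 + 20)/16 = 1/2.
ℓ''(λ) = −8/λ² − 8 < 0, confirming a maximum.

λ̂_MAP = 0.500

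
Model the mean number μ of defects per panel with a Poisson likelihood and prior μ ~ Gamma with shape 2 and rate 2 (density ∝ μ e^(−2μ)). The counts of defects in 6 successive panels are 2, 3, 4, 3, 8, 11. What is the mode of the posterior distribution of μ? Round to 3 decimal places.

μ̂_MAP = 4.000

Σxᵢ = 2+3+4+3+8+11 = 31, with n = 6.
Posterior ∝ μe^(−2μ) · μ^31e^(−6μ) = μ^32e^(−8μ), i.e. Gamma(shape=33, rate=8).
The mode of a Gamma(a, b) with a ≥ 1 (shape–rate) is (a−1)/b = 32/8 ≈ 4.000.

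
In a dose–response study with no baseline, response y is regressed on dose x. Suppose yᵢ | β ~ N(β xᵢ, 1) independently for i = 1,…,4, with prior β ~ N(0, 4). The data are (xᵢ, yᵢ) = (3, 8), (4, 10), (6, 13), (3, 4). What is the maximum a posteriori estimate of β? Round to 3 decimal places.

log p(β | y) = −Σ(yᵢ − βxᵢ)²/(2·1) − β²/(2·4) + const.
Setting the derivative to zero: Σxᵢ(yᵢ − βxᵢ)/1 − β/4 = 0, so β = Σxᵢyᵢ / (Σxᵢ² + σ²/τ²).
Σxᵢyᵢ = 3·8 + 4·10 + 6·13 + 3·4 = 154; Σxᵢ² = 70; σ²/τ² = 0.25.
β̂_MAP = 154 / (70 + 0.25) = 154/70.25 ≈ 2.192.

β̂_MAP = 2.192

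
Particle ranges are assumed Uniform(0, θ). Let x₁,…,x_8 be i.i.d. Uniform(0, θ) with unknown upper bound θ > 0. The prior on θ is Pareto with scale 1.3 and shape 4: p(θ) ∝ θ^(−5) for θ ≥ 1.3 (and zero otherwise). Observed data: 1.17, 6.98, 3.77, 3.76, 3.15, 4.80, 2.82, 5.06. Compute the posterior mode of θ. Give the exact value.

The Uniform(0, θ) likelihood is θ^(−n) for θ ≥ max(xᵢ), zero otherwise. Here max(xᵢ) = 6.98.
Posterior ∝ θ^(−5) · θ^(−8) = θ^(−13) on θ ≥ max(1.3, 6.98) = 6.98.
This density is strictly decreasing in θ, so the posterior mode lies at the lower boundary of the support.

θ̂_MAP = 6.98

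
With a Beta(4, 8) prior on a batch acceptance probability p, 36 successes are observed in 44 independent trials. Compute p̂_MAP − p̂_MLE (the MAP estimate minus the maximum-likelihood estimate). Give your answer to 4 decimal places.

MAP − MLE = -0.0960

Posterior is Beta(40, 16); MAP = (40−1)/(56−2) = 39/54 ≈ 0.72222.
MLE ignores the prior: p̂_MLE = k/n = 36/44 ≈ 0.81818.
Difference = 39/54 − 36/44 = -19/198 ≈ -0.0960.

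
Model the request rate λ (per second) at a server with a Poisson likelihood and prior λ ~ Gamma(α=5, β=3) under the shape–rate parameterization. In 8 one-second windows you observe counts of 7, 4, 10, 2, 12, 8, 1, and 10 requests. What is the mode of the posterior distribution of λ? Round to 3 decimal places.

λ̂_MAP = 5.273

Σxᵢ = 7+4+10+2+12+8+1+10 = 54, with n = 8.
Posterior ∝ λ^4e^(−3λ) · λ^54e^(−8λ) = λ^58e^(−11λ), i.e. Gamma(shape=59, rate=11).
The mode of a Gamma(a, b) with a ≥ 1 (shape–rate) is (a−1)/b = 58/11 ≈ 5.273.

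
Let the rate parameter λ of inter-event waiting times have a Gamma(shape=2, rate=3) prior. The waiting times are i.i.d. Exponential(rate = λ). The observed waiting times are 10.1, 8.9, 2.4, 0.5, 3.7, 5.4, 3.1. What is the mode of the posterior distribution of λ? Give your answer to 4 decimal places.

The Exponential(rate=λ) likelihood is ∝ λ^n e^(−λΣtᵢ). Here n = 7 and Σtᵢ = 10.1 + 8.9 + 2.4 + 0.5 + 3.7 + 5.4 + 3.1 = 34.1.
Posterior ∝ λe^(−3λ) · λ^7e^(−34.1λ) = λ^8e^(−37.1λ), i.e. Gamma(9, 37.1).
Mode = (a−1)/b = 8/37.1 ≈ 0.2156.

λ̂_MAP = 0.2156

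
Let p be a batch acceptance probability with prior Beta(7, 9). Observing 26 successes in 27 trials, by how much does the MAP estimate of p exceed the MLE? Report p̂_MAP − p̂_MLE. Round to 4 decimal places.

MAP − MLE = -0.1825

Posterior is Beta(33, 10); MAP = (33−1)/(43−2) = 32/41 ≈ 0.78049.
MLE ignores the prior: p̂_MLE = k/n = 26/27 ≈ 0.96296.
Difference = 32/41 − 26/27 = -202/1107 ≈ -0.1825.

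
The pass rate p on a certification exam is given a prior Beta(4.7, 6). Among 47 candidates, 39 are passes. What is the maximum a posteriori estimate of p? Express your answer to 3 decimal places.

p̂_MAP = 0.767

Prior: Beta(4.7, 6).
Data: 39 successes in 47 trials. The binomial likelihood contributes p^39(1−p)^8, so the posterior is Beta(4.7+39, 6+8) = Beta(43.7, 14).
For Beta(a, b) with a, b > 1 the mode is (a−1)/(a+b−2) = 42.7/55.7 ≈ 0.767.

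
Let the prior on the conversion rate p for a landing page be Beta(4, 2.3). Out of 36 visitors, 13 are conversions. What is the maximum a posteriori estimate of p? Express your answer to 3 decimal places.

Prior: Beta(4, 2.3).
Data: 13 successes in 36 trials. The binomial likelihood contributes p^13(1−p)^23, so the posterior is Beta(4+13, 2.3+23) = Beta(17, 25.3).
For Beta(a, b) with a, b > 1 the mode is (a−1)/(a+b−2) = 16/40.3 ≈ 0.397.

p̂_MAP = 0.397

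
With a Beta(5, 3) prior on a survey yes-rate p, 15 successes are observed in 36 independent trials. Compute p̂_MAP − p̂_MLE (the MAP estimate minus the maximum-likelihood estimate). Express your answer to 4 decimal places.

Posterior is Beta(20, 24); MAP = (20−1)/(44−2) = 19/42 ≈ 0.45238.
MLE ignores the prior: p̂_MLE = k/n = 15/36 ≈ 0.41667.
Difference = 19/42 − 15/36 = 1/28 ≈ 0.0357.

MAP − MLE = 0.0357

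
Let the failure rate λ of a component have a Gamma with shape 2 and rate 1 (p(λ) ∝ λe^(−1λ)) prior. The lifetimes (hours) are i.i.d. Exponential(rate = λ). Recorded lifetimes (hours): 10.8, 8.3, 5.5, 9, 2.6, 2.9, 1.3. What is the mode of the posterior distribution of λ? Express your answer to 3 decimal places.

The Exponential(rate=λ) likelihood is ∝ λ^n e^(−λΣtᵢ). Here n = 7 and Σtᵢ = 10.8 + 8.3 + 5.5 + 9 + 2.6 + 2.9 + 1.3 = 40.4.
Posterior ∝ λe^(−1λ) · λ^7e^(−40.4λ) = λ^8e^(−41.4λ), i.e. Gamma(9, 41.4).
Mode = (a−1)/b = 8/41.4 ≈ 0.193.

λ̂_MAP = 0.193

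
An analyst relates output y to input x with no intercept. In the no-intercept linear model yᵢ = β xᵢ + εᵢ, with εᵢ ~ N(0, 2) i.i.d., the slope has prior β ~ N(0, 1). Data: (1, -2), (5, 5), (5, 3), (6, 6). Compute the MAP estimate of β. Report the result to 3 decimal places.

β̂_MAP = 0.831

log p(β | y) = −Σ(yᵢ − βxᵢ)²/(2·2) − β²/(2·1) + const.
Setting the derivative to zero: Σxᵢ(yᵢ − βxᵢ)/2 − β/1 = 0, so β = Σxᵢyᵢ / (Σxᵢ² + σ²/τ²).
Σxᵢyᵢ = 1·(-2) + 5·5 + 5·3 + 6·6 = 74; Σxᵢ² = 87; σ²/τ² = 2.
β̂_MAP = 74 / (87 + 2) = 74/89 ≈ 0.831.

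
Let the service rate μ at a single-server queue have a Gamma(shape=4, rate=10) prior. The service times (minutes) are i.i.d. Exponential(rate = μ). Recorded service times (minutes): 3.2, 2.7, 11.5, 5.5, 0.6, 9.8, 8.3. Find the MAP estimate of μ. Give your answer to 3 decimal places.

The Exponential(rate=μ) likelihood is ∝ μ^n e^(−μΣtᵢ). Here n = 7 and Σtᵢ = 3.2 + 2.7 + 11.5 + 5.5 + 0.6 + 9.8 + 8.3 = 41.6.
Posterior ∝ μ^3e^(−10μ) · μ^7e^(−41.6μ) = μ^10e^(−51.6μ), i.e. Gamma(11, 51.6).
Mode = (a−1)/b = 10/51.6 ≈ 0.194.

μ̂_MAP = 0.194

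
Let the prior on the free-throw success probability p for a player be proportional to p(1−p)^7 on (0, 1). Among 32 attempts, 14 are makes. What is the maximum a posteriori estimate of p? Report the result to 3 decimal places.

p̂_MAP = 0.375

The prior density ∝ p(1−p)^7 is the kernel of Beta(2, 8).
Data: 14 successes in 32 trials. The binomial likelihood contributes p^14(1−p)^18, so the posterior is Beta(2+14, 8+18) = Beta(16, 26).
For Beta(a, b) with a, b > 1 the mode is (a−1)/(a+b−2) = 15/40 ≈ 0.375.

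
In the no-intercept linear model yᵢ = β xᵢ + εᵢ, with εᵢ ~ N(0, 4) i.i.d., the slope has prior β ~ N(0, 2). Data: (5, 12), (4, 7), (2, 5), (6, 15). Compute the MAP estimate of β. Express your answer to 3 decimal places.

log p(β | y) = −Σ(yᵢ − βxᵢ)²/(2·4) − β²/(2·2) + const.
Setting the derivative to zero: Σxᵢ(yᵢ − βxᵢ)/4 − β/2 = 0, so β = Σxᵢyᵢ / (Σxᵢ² + σ²/τ²).
Σxᵢyᵢ = 5·12 + 4·7 + 2·5 + 6·15 = 188; Σxᵢ² = 81; σ²/τ² = 2.
β̂_MAP = 188 / (81 + 2) = 188/83 ≈ 2.265.

β̂_MAP = 2.265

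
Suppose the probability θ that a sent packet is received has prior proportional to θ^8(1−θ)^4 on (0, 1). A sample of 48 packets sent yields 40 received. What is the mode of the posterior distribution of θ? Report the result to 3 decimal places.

θ̂_MAP = 0.800

The prior density ∝ θ^8(1−θ)^4 is the kernel of Beta(9, 5).
Data: 40 successes in 48 trials. The binomial likelihood contributes θ^40(1−θ)^8, so the posterior is Beta(9+40, 5+8) = Beta(49, 13).
For Beta(a, b) with a, b > 1 the mode is (a−1)/(a+b−2) = 48/60 ≈ 0.800.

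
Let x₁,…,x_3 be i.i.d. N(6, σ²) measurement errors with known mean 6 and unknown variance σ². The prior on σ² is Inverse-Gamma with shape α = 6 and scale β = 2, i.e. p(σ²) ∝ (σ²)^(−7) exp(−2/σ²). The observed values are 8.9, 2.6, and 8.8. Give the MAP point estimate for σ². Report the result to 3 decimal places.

Sum of squared deviations about the known mean: SS = (8.9−6)² + (2.6−6)² + (8.8−6)² = 27.81.
The Normal likelihood contributes (σ²)^(−n/2) exp(−SS/(2σ²)), so the posterior is Inverse-Gamma(α + n/2, β + SS/2) = Inverse-Gamma(7.5, 15.905).
The mode of Inverse-Gamma(a, b) is b/(a+1) = 15.905/8.5 ≈ 1.871.

σ̂²_MAP = 1.871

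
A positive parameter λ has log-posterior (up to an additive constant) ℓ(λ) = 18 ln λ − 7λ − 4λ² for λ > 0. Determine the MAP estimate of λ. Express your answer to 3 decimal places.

λ̂_MAP = 1.125

ℓ'(λ) = 18/λ − 7 − 8λ. Setting this to zero and multiplying by λ: 8λ² + 7λ − 18 = 0.
λ = (−7 + √(7² + 4·8·18)) / (2·8) = (−7 + √625) / 16 = (−7 + 25)/16 = 9/8.
ℓ''(λ) = −18/λ² − 8 < 0, confirming a maximum.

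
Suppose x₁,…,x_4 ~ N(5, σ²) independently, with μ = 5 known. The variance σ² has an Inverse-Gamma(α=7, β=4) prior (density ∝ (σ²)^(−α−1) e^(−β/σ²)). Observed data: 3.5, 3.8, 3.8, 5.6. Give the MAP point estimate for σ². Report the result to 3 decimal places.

σ̂²_MAP = 0.675

Sum of squared deviations about the known mean: SS = (3.5−5)² + (3.8−5)² + (3.8−5)² + (5.6−5)² = 5.49.
The Normal likelihood contributes (σ²)^(−n/2) exp(−SS/(2σ²)), so the posterior is Inverse-Gamma(α + n/2, β + SS/2) = Inverse-Gamma(9, 6.745).
The mode of Inverse-Gamma(a, b) is b/(a+1) = 6.745/10 ≈ 0.675.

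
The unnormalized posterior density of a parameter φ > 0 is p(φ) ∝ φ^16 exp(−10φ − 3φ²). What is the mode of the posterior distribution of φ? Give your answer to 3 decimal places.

ℓ'(φ) = 16/φ − 10 − 6φ. Setting this to zero and multiplying by φ: 6φ² + 10φ − 16 = 0.
φ = (−10 + √(10² + 4·6·16)) / (2·6) = (−10 + √484) / 12 = (−10 + 22)/12 = 1.
ℓ''(φ) = −16/φ² − 6 < 0, confirming a maximum.

φ̂_MAP = 1.000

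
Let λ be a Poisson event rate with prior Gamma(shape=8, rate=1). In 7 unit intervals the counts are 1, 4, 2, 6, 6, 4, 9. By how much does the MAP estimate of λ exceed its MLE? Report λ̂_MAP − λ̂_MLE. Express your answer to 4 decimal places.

MAP − MLE = 0.3036

Σxᵢ = 32. Posterior is Gamma(40, 8); MAP = (40−1)/8 = 39/8 ≈ 4.87500.
MLE = x̄ = 32/7 ≈ 4.57143.
Difference = 39/8 − 32/7 = 17/56 ≈ 0.3036.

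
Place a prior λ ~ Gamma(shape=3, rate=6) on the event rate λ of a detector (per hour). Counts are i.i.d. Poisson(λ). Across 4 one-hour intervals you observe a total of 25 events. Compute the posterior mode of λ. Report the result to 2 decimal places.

Σxᵢ = 25, n = 4.
Posterior ∝ λ^2e^(−6λ) · λ^25e^(−4λ) = λ^27e^(−10λ), i.e. Gamma(shape=28, rate=10).
The mode of a Gamma(a, b) with a ≥ 1 (shape–rate) is (a−1)/b = 27/10 ≈ 2.70.

λ̂_MAP = 2.70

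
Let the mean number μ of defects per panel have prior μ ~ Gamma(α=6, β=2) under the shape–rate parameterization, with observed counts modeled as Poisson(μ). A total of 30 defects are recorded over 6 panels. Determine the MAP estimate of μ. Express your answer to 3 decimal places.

μ̂_MAP = 4.375

Σxᵢ = 30, n = 6.
Posterior ∝ μ^5e^(−2μ) · μ^30e^(−6μ) = μ^35e^(−8μ), i.e. Gamma(shape=36, rate=8).
The mode of a Gamma(a, b) with a ≥ 1 (shape–rate) is (a−1)/b = 35/8 ≈ 4.375.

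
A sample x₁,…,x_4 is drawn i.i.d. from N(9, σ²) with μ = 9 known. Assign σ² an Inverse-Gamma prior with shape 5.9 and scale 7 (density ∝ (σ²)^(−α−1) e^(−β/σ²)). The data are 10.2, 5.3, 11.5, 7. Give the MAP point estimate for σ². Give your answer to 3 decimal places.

σ̂²_MAP = 2.212

Sum of squared deviations about the known mean: SS = (10.2−9)² + (5.3−9)² + (11.5−9)² + (7−9)² = 25.38.
The Normal likelihood contributes (σ²)^(−n/2) exp(−SS/(2σ²)), so the posterior is Inverse-Gamma(α + n/2, β + SS/2) = Inverse-Gamma(7.9, 19.69).
The mode of Inverse-Gamma(a, b) is b/(a+1) = 19.69/8.9 ≈ 2.212.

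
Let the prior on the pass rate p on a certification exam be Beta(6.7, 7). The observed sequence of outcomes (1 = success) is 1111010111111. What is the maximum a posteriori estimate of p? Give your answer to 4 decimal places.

Prior: Beta(6.7, 7).
Data: 11 successes in 13 trials (from the sequence). The binomial likelihood contributes p^11(1−p)^2, so the posterior is Beta(6.7+11, 7+2) = Beta(17.7, 9).
For Beta(a, b) with a, b > 1 the mode is (a−1)/(a+b−2) = 16.7/24.7 ≈ 0.6761.

p̂_MAP = 0.6761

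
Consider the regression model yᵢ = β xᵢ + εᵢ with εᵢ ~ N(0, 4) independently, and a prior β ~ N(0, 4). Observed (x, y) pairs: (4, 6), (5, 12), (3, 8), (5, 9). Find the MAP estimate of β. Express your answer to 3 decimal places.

log p(β | y) = −Σ(yᵢ − βxᵢ)²/(2·4) − β²/(2·4) + const.
Setting the derivative to zero: Σxᵢ(yᵢ − βxᵢ)/4 − β/4 = 0, so β = Σxᵢyᵢ / (Σxᵢ² + σ²/τ²).
Σxᵢyᵢ = 4·6 + 5·12 + 3·8 + 5·9 = 153; Σxᵢ² = 75; σ²/τ² = 1.
β̂_MAP = 153 / (75 + 1) = 153/76 ≈ 2.013.

β̂_MAP = 2.013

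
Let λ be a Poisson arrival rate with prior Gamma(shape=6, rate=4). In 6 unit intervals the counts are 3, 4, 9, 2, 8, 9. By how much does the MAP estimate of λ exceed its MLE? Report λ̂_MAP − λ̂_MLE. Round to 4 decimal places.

Σxᵢ = 35. Posterior is Gamma(41, 10); MAP = (41−1)/10 = 40/10 ≈ 4.00000.
MLE = x̄ = 35/6 ≈ 5.83333.
Difference = 40/10 − 35/6 = -11/6 ≈ -1.8333.

MAP − MLE = -1.8333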